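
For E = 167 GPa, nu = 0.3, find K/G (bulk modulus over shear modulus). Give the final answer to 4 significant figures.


G = E / (2*(1+nu))
G = 167 / (2*(1+0.3)) = 64.2308 GPa
K = E / (3*(1-2*nu))
K = 167 / (3*(1-2*0.3)) = 139.167 GPa
K/G = 139.167 / 64.2308 = 2.167


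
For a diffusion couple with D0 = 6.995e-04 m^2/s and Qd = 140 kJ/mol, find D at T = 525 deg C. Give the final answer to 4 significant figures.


D = D0 * exp(-Qd / (R*T))
T = 798.15 K
D = 6.995e-04 * exp(-140e3 / (8.314 * 798.15))
D = 4.811e-13 m^2/s


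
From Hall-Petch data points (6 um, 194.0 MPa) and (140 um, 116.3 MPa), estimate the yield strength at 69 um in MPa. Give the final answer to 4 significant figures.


sigma_y = sigma0 + k / sqrt(d)
1/sqrt(d1) = 1/sqrt(6e-06) = 408.248;  1/sqrt(d2) = 84.5154
k = (sigma1 - sigma2) / (1/sqrt(d1) - 1/sqrt(d2)) = (194.0 - 116.3) / (408.248 - 84.5154) = 0.240013 MPa*m^0.5
sigma0 = sigma1 - k/sqrt(d1) = 194.0 - 0.240013*408.248 = 96.0152 MPa
sigma_y(d3) = 96.0152 + 0.240013 / sqrt(6.9e-05) = 124.9 MPa


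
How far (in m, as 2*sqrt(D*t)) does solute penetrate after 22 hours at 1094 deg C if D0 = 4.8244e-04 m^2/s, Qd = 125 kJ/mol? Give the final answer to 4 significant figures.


Step 1: D = D0 * exp(-Qd/(R*T))
T = 1367.15 K
D = 4.8244e-04 * exp(-125e3 / (8.314 * 1367.15)) = 8.07981e-09 m^2/s
Step 2: L = 2*sqrt(D*t)
t = 22 h = 79200 s
L = 2*sqrt(8.07981e-09 * 79200) = 0.05059 m


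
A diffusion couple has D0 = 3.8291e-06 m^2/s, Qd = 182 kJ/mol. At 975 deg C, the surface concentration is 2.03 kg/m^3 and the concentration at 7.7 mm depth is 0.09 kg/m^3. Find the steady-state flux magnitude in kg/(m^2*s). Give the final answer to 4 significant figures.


Step 1: D = D0 * exp(-Qd/(R*T))
T = 975 + 273.15 = 1248.15 K
D = 3.8291e-06 * exp(-182e3 / (8.314 * 1248.15)) = 9.25093e-14 m^2/s
Step 2: J = D * (C1 - C2) / dx
J = 9.25093e-14 * (2.03 - 0.09) / 7.7e-03
J = 2.331e-11 kg/(m^2*s)


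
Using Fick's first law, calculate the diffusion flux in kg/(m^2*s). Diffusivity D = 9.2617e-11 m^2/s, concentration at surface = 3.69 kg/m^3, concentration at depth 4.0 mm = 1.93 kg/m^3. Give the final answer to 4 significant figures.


J = -D * (dC/dx) = D * (C1 - C2) / dx
J = 9.2617e-11 * (3.69 - 1.93) / 4e-03
J = 4.075e-08 kg/(m^2*s)


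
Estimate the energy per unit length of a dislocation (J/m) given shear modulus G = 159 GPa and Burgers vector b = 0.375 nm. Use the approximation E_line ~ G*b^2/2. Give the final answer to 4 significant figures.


E = G*b^2/2
b = 0.375 nm = 3.75e-10 m
G = 159 GPa = 1.59e+11 Pa
E = 0.5 * 1.59e+11 * (3.75e-10)^2
E = 1.118e-08 J/m


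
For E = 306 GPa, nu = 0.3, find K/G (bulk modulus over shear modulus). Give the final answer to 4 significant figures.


G = E / (2*(1+nu))
G = 306 / (2*(1+0.3)) = 117.692 GPa
K = E / (3*(1-2*nu))
K = 306 / (3*(1-2*0.3)) = 255 GPa
K/G = 255 / 117.692 = 2.167


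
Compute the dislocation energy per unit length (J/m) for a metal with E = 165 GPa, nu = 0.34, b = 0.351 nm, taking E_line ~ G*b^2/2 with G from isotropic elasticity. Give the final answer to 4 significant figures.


Step 1: G = E / (2*(1+nu))
G = 165 / (2*(1+0.34)) = 61.5672 GPa = 6.15672e+10 Pa
Step 2: E_line = G*b^2/2
b = 0.351 nm = 3.51e-10 m
E_line = 0.5 * 6.15672e+10 * (3.51e-10)^2 = 3.793e-09 J/m


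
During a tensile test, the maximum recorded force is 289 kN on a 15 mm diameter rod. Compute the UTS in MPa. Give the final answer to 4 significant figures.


A0 = pi*(d/2)^2 = pi*(15/2)^2 = 176.715 mm^2
UTS = F_max / A0 = 289*1000 / 176.715
UTS = 1635 MPa


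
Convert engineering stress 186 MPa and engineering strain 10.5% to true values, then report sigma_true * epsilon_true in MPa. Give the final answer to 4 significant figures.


sigma_true = sigma_eng * (1 + epsilon_eng)
sigma_true = 186 * (1 + 0.105) = 205.53 MPa
epsilon_true = ln(1 + epsilon_eng)
epsilon_true = ln(1 + 0.105) = 0.0998453
sigma_true * epsilon_true = 205.53 * 0.0998453 = 20.52 MPa


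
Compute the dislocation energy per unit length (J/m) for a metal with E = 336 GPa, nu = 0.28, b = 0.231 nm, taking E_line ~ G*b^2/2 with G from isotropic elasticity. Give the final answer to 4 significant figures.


Step 1: G = E / (2*(1+nu))
G = 336 / (2*(1+0.28)) = 131.25 GPa = 1.3125e+11 Pa
Step 2: E_line = G*b^2/2
b = 0.231 nm = 2.31e-10 m
E_line = 0.5 * 1.3125e+11 * (2.31e-10)^2 = 3.502e-09 J/m


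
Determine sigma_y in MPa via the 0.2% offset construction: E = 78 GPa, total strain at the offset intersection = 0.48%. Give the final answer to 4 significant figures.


Offset strain = 0.002
Elastic strain at yield = total_strain - offset = 4.8e-03 - 0.002 = 2.8e-03
sigma_y = E * elastic_strain = 78000 * 2.8e-03
sigma_y = 218.4 MPa


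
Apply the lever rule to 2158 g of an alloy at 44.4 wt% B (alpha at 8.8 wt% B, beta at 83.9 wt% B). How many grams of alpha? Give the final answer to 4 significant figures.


f_alpha = (C_beta - C0) / (C_beta - C_alpha)
f_alpha = (83.9 - 44.4) / (83.9 - 8.8) = 0.525965
m_alpha = f_alpha * m_total = 0.525965 * 2158 = 1135 g


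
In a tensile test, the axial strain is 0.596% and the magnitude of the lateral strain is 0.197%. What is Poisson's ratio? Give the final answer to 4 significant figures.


nu = -epsilon_lat / epsilon_axial
Lateral strain is contraction (negative), so using magnitudes:
nu = 0.197 / 0.596
nu = 0.3305


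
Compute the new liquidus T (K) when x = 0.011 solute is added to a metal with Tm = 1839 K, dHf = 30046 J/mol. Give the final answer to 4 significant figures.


dT = R*Tm^2*x / dHf
dT = 8.314 * 1839^2 * 0.011 / 30046
dT = 10.2939 K
T_new = 1839 - 10.2939 = 1829 K


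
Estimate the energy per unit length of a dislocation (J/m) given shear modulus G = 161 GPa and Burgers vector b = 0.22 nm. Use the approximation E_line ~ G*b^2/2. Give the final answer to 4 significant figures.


E = G*b^2/2
b = 0.22 nm = 2.2e-10 m
G = 161 GPa = 1.61e+11 Pa
E = 0.5 * 1.61e+11 * (2.2e-10)^2
E = 3.896e-09 J/m


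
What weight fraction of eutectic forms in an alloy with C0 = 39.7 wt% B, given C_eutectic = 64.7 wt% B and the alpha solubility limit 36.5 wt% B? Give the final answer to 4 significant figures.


f_primary = (C_e - C0) / (C_e - C_alpha_max)
f_primary = (64.7 - 39.7) / (64.7 - 36.5)
f_primary = 0.886525
f_eutectic = 1 - 0.886525 = 0.1135


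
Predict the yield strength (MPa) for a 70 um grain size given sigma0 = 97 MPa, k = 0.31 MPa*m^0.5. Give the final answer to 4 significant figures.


sigma_y = sigma0 + k / sqrt(d)
d = 70 um = 7e-05 m
sigma_y = 97 + 0.31 / sqrt(7e-05)
sigma_y = 134.1 MPa


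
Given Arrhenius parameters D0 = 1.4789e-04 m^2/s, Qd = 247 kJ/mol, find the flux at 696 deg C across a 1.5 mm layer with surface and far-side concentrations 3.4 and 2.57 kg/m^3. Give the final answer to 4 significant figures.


Step 1: D = D0 * exp(-Qd/(R*T))
T = 696 + 273.15 = 969.15 K
D = 1.4789e-04 * exp(-247e3 / (8.314 * 969.15)) = 7.19129e-18 m^2/s
Step 2: J = D * (C1 - C2) / dx
J = 7.19129e-18 * (3.4 - 2.57) / 1.5e-03
J = 3.979e-15 kg/(m^2*s)


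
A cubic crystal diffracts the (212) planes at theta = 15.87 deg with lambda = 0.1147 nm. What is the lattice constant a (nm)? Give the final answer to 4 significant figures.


d = lambda / (2*sin(theta))
d = 0.1147 / (2*sin(15.87 deg))
d = 0.209723 nm
a = d * sqrt(h^2+k^2+l^2) = 0.209723 * sqrt(9)
a = 0.6292 nm


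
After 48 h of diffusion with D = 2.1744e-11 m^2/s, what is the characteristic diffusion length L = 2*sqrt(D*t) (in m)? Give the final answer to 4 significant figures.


t = 48 hr = 172800 s
Diffusion length = 2*sqrt(D*t)
= 2*sqrt(2.1744e-11 * 172800)
= 3.877e-03 m


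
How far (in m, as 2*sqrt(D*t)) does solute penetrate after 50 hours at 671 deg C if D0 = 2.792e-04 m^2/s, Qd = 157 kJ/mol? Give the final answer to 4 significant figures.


Step 1: D = D0 * exp(-Qd/(R*T))
T = 944.15 K
D = 2.792e-04 * exp(-157e3 / (8.314 * 944.15)) = 5.7498e-13 m^2/s
Step 2: L = 2*sqrt(D*t)
t = 50 h = 180000 s
L = 2*sqrt(5.7498e-13 * 180000) = 6.434e-04 m


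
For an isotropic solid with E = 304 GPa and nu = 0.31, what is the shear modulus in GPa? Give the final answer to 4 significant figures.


G = E / (2*(1+nu))
G = 304 / (2*(1+0.31))
G = 116 GPa


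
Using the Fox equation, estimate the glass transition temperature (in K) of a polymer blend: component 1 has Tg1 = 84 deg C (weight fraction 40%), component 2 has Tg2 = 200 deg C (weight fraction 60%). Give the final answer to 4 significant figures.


1/Tg = w1/Tg1 + w2/Tg2 (in Kelvin)
Tg1 = 357.15 K, Tg2 = 473.15 K
1/Tg = 0.4/357.15 + 0.6/473.15
Tg = 418.7 K


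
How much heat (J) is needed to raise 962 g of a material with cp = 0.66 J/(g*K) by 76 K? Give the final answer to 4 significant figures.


Q = m * cp * dT
Q = 962 * 0.66 * 76
Q = 48250 J


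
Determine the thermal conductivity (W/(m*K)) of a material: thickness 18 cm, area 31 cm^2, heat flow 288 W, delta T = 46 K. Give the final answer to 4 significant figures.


k = Q*L / (A*dT)
L = 0.18 m, A = 3.1e-03 m^2
k = 288 * 0.18 / (3.1e-03 * 46)
k = 363.5 W/(m*K)


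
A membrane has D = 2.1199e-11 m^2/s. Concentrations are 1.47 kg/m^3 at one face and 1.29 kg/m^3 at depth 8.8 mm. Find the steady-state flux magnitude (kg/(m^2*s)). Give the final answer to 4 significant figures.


J = -D * (dC/dx) = D * (C1 - C2) / dx
J = 2.1199e-11 * (1.47 - 1.29) / 8.8e-03
J = 4.336e-10 kg/(m^2*s)


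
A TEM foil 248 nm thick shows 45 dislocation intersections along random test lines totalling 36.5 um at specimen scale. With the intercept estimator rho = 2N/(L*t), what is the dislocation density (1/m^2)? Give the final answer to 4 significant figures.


rho = 2N / (L * t)
L = 36.5 um = 3.65e-05 m, t = 248 nm = 2.48e-07 m
rho = 2 * 45 / (3.65e-05 * 2.48e-07)
rho = 9.943e+12 1/m^2


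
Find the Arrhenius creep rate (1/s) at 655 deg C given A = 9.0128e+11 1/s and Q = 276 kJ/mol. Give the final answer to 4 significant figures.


rate = A * exp(-Q / (R*T))
T = 655 + 273.15 = 928.15 K
rate = 9.0128e+11 * exp(-276e3 / (8.314 * 928.15))
rate = 2.639e-04 1/s


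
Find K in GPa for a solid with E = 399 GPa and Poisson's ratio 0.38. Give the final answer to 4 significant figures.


K = E / (3*(1-2*nu))
K = 399 / (3*(1-2*0.38))
K = 554.2 GPa


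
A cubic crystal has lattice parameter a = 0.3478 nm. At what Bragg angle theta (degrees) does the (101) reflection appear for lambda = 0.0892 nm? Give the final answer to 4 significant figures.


d = a / sqrt(h^2+k^2+l^2)
d = 0.3478 / sqrt(2) = 0.245932 nm
lambda = 2*d*sin(theta)  =>  sin(theta) = lambda / (2*d)
sin(theta) = 0.0892 / (2 * 0.245932) = 0.181351
theta = 10.45 deg


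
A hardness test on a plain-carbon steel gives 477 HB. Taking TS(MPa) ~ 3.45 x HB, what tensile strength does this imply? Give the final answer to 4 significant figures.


TS (MPa) = 3.45 * HB
TS = 3.45 * 477
TS = 1646 MPa


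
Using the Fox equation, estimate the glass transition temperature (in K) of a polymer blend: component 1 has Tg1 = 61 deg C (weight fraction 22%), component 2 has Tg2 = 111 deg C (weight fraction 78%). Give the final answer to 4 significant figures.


1/Tg = w1/Tg1 + w2/Tg2 (in Kelvin)
Tg1 = 334.15 K, Tg2 = 384.15 K
1/Tg = 0.22/334.15 + 0.78/384.15
Tg = 371.9 K


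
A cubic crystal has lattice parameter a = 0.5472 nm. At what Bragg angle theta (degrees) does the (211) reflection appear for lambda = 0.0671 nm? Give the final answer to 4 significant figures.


d = a / sqrt(h^2+k^2+l^2)
d = 0.5472 / sqrt(6) = 0.223393 nm
lambda = 2*d*sin(theta)  =>  sin(theta) = lambda / (2*d)
sin(theta) = 0.0671 / (2 * 0.223393) = 0.150183
theta = 8.638 deg


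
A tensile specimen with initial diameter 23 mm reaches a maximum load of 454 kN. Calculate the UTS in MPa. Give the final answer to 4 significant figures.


A0 = pi*(d/2)^2 = pi*(23/2)^2 = 415.476 mm^2
UTS = F_max / A0 = 454*1000 / 415.476
UTS = 1093 MPa


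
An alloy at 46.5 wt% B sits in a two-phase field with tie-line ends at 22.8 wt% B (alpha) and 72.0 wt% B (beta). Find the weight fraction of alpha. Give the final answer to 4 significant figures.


f_alpha = (C_beta - C0) / (C_beta - C_alpha)
f_alpha = (72.0 - 46.5) / (72.0 - 22.8)
f_alpha = 0.5183


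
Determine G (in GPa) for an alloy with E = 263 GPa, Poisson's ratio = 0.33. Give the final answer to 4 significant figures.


G = E / (2*(1+nu))
G = 263 / (2*(1+0.33))
G = 98.87 GPa


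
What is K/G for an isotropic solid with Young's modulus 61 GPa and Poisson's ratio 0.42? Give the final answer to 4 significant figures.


G = E / (2*(1+nu))
G = 61 / (2*(1+0.42)) = 21.4789 GPa
K = E / (3*(1-2*nu))
K = 61 / (3*(1-2*0.42)) = 127.083 GPa
K/G = 127.083 / 21.4789 = 5.917


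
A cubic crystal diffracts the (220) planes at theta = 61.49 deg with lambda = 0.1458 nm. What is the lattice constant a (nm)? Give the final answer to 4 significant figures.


d = lambda / (2*sin(theta))
d = 0.1458 / (2*sin(61.49 deg))
d = 0.0829603 nm
a = d * sqrt(h^2+k^2+l^2) = 0.0829603 * sqrt(8)
a = 0.2346 nm


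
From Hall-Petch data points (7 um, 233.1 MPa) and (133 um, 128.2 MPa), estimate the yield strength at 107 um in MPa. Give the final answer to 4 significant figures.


sigma_y = sigma0 + k / sqrt(d)
1/sqrt(d1) = 1/sqrt(7e-06) = 377.964;  1/sqrt(d2) = 86.711
k = (sigma1 - sigma2) / (1/sqrt(d1) - 1/sqrt(d2)) = (233.1 - 128.2) / (377.964 - 86.711) = 0.360167 MPa*m^0.5
sigma0 = sigma1 - k/sqrt(d1) = 233.1 - 0.360167*377.964 = 96.9695 MPa
sigma_y(d3) = 96.9695 + 0.360167 / sqrt(1.07e-04) = 131.8 MPa


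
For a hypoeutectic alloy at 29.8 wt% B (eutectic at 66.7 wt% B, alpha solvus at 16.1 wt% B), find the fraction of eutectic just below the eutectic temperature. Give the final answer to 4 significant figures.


f_primary = (C_e - C0) / (C_e - C_alpha_max)
f_primary = (66.7 - 29.8) / (66.7 - 16.1)
f_primary = 0.729249
f_eutectic = 1 - 0.729249 = 0.2708


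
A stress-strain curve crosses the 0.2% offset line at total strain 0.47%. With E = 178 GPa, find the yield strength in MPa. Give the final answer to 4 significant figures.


Offset strain = 0.002
Elastic strain at yield = total_strain - offset = 4.7e-03 - 0.002 = 2.7e-03
sigma_y = E * elastic_strain = 178000 * 2.7e-03
sigma_y = 480.6 MPa


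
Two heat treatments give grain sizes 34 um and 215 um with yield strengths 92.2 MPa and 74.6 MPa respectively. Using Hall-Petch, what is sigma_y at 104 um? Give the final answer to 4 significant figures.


sigma_y = sigma0 + k / sqrt(d)
1/sqrt(d1) = 1/sqrt(3.4e-05) = 171.499;  1/sqrt(d2) = 68.1994
k = (sigma1 - sigma2) / (1/sqrt(d1) - 1/sqrt(d2)) = (92.2 - 74.6) / (171.499 - 68.1994) = 0.170379 MPa*m^0.5
sigma0 = sigma1 - k/sqrt(d1) = 92.2 - 0.170379*171.499 = 62.9803 MPa
sigma_y(d3) = 62.9803 + 0.170379 / sqrt(1.04e-04) = 79.69 MPa


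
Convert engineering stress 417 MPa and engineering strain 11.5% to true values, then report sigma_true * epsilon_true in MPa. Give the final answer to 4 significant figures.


sigma_true = sigma_eng * (1 + epsilon_eng)
sigma_true = 417 * (1 + 0.115) = 464.955 MPa
epsilon_true = ln(1 + epsilon_eng)
epsilon_true = ln(1 + 0.115) = 0.108854
sigma_true * epsilon_true = 464.955 * 0.108854 = 50.61 MPa


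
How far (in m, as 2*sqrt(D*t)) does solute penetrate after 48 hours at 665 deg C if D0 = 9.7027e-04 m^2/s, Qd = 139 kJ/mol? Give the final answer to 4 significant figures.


Step 1: D = D0 * exp(-Qd/(R*T))
T = 938.15 K
D = 9.7027e-04 * exp(-139e3 / (8.314 * 938.15)) = 1.76735e-11 m^2/s
Step 2: L = 2*sqrt(D*t)
t = 48 h = 172800 s
L = 2*sqrt(1.76735e-11 * 172800) = 3.495e-03 m


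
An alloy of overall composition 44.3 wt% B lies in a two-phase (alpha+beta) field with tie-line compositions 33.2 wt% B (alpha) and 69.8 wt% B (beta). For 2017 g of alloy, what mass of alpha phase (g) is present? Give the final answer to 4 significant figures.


f_alpha = (C_beta - C0) / (C_beta - C_alpha)
f_alpha = (69.8 - 44.3) / (69.8 - 33.2) = 0.696721
m_alpha = f_alpha * m_total = 0.696721 * 2017 = 1405 g


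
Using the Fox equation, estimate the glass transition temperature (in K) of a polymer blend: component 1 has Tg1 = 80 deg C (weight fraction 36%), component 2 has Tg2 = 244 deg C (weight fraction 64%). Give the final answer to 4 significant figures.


1/Tg = w1/Tg1 + w2/Tg2 (in Kelvin)
Tg1 = 353.15 K, Tg2 = 517.15 K
1/Tg = 0.36/353.15 + 0.64/517.15
Tg = 443.1 K


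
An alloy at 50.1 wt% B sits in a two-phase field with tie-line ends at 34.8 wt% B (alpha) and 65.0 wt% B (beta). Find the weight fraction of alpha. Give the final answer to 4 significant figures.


f_alpha = (C_beta - C0) / (C_beta - C_alpha)
f_alpha = (65.0 - 50.1) / (65.0 - 34.8)
f_alpha = 0.4934


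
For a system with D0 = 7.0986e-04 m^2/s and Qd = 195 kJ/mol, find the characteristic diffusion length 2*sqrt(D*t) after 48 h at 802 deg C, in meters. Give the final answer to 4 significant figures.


Step 1: D = D0 * exp(-Qd/(R*T))
T = 1075.15 K
D = 7.0986e-04 * exp(-195e3 / (8.314 * 1075.15)) = 2.38249e-13 m^2/s
Step 2: L = 2*sqrt(D*t)
t = 48 h = 172800 s
L = 2*sqrt(2.38249e-13 * 172800) = 4.058e-04 m


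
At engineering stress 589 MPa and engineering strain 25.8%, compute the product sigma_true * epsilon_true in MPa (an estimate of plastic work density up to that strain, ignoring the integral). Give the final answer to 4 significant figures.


sigma_true = sigma_eng * (1 + epsilon_eng)
sigma_true = 589 * (1 + 0.258) = 740.962 MPa
epsilon_true = ln(1 + epsilon_eng)
epsilon_true = ln(1 + 0.258) = 0.229523
sigma_true * epsilon_true = 740.962 * 0.229523 = 170.1 MPa


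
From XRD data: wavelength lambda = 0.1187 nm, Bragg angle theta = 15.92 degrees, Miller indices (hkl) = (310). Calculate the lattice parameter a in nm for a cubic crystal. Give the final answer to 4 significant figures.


d = lambda / (2*sin(theta))
d = 0.1187 / (2*sin(15.92 deg))
d = 0.216373 nm
a = d * sqrt(h^2+k^2+l^2) = 0.216373 * sqrt(10)
a = 0.6842 nm


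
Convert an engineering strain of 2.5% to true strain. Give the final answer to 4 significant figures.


epsilon_true = ln(1 + epsilon_eng)
epsilon_true = ln(1 + 0.025)
epsilon_true = 0.02469


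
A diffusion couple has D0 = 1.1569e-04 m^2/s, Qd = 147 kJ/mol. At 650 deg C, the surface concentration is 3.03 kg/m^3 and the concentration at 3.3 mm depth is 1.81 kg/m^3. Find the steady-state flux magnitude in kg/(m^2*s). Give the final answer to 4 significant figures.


Step 1: D = D0 * exp(-Qd/(R*T))
T = 650 + 273.15 = 923.15 K
D = 1.1569e-04 * exp(-147e3 / (8.314 * 923.15)) = 5.56272e-13 m^2/s
Step 2: J = D * (C1 - C2) / dx
J = 5.56272e-13 * (3.03 - 1.81) / 3.3e-03
J = 2.057e-10 kg/(m^2*s)


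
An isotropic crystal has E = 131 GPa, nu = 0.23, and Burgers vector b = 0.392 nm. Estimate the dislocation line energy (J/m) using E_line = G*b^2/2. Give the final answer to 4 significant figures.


Step 1: G = E / (2*(1+nu))
G = 131 / (2*(1+0.23)) = 53.252 GPa = 5.3252e+10 Pa
Step 2: E_line = G*b^2/2
b = 0.392 nm = 3.92e-10 m
E_line = 0.5 * 5.3252e+10 * (3.92e-10)^2 = 4.091e-09 J/m


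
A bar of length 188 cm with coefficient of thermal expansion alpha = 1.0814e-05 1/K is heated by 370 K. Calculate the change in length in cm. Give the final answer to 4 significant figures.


dL = L0 * alpha * dT
dL = 188 * 1.0814e-05 * 370
dL = 0.7522 cm


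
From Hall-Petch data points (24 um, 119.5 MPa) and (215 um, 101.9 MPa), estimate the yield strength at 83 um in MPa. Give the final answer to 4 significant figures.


sigma_y = sigma0 + k / sqrt(d)
1/sqrt(d1) = 1/sqrt(2.4e-05) = 204.124;  1/sqrt(d2) = 68.1994
k = (sigma1 - sigma2) / (1/sqrt(d1) - 1/sqrt(d2)) = (119.5 - 101.9) / (204.124 - 68.1994) = 0.129483 MPa*m^0.5
sigma0 = sigma1 - k/sqrt(d1) = 119.5 - 0.129483*204.124 = 93.0693 MPa
sigma_y(d3) = 93.0693 + 0.129483 / sqrt(8.3e-05) = 107.3 MPa


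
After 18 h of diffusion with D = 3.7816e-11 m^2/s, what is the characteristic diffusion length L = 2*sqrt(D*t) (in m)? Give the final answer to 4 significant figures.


t = 18 hr = 64800 s
Diffusion length = 2*sqrt(D*t)
= 2*sqrt(3.7816e-11 * 64800)
= 3.131e-03 m


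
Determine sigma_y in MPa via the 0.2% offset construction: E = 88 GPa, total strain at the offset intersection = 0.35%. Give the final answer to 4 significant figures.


Offset strain = 0.002
Elastic strain at yield = total_strain - offset = 3.5e-03 - 0.002 = 1.5e-03
sigma_y = E * elastic_strain = 88000 * 1.5e-03
sigma_y = 132 MPa


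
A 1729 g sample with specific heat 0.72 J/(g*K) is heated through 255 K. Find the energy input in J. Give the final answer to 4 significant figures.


Q = m * cp * dT
Q = 1729 * 0.72 * 255
Q = 317400 J


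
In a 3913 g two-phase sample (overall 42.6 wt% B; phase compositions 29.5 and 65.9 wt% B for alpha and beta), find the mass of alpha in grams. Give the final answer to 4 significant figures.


f_alpha = (C_beta - C0) / (C_beta - C_alpha)
f_alpha = (65.9 - 42.6) / (65.9 - 29.5) = 0.64011
m_alpha = f_alpha * m_total = 0.64011 * 3913 = 2505 g


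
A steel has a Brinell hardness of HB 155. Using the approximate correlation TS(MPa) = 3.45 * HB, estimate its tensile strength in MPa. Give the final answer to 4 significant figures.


TS (MPa) = 3.45 * HB
TS = 3.45 * 155
TS = 534.8 MPa


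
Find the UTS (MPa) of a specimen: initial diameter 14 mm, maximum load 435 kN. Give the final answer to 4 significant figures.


A0 = pi*(d/2)^2 = pi*(14/2)^2 = 153.938 mm^2
UTS = F_max / A0 = 435*1000 / 153.938
UTS = 2826 MPa


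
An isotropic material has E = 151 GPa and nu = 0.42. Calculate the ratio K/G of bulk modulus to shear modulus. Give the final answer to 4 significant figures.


G = E / (2*(1+nu))
G = 151 / (2*(1+0.42)) = 53.169 GPa
K = E / (3*(1-2*nu))
K = 151 / (3*(1-2*0.42)) = 314.583 GPa
K/G = 314.583 / 53.169 = 5.917


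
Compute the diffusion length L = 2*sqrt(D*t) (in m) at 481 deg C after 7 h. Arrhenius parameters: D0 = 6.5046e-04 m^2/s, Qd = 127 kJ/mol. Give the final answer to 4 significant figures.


Step 1: D = D0 * exp(-Qd/(R*T))
T = 754.15 K
D = 6.5046e-04 * exp(-127e3 / (8.314 * 754.15)) = 1.03875e-12 m^2/s
Step 2: L = 2*sqrt(D*t)
t = 7 h = 25200 s
L = 2*sqrt(1.03875e-12 * 25200) = 3.236e-04 m


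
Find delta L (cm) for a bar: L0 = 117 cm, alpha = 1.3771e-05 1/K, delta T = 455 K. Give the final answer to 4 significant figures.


dL = L0 * alpha * dT
dL = 117 * 1.3771e-05 * 455
dL = 0.7331 cm


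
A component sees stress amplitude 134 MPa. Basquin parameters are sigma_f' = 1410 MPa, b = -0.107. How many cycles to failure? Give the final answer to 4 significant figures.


sigma_a = sigma_f' * (2*Nf)^b
2*Nf = (sigma_a / sigma_f')^(1/b)
2*Nf = (134 / 1410)^(1/-0.107)
2*Nf = 3.56837e+09
Nf = 1.784e+09 cycles


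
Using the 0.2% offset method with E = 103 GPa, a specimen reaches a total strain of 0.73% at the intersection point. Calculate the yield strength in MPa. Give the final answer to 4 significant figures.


Offset strain = 0.002
Elastic strain at yield = total_strain - offset = 7.3e-03 - 0.002 = 5.3e-03
sigma_y = E * elastic_strain = 103000 * 5.3e-03
sigma_y = 545.9 MPa


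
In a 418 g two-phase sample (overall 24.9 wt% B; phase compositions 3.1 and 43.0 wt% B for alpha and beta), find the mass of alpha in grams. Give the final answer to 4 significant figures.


f_alpha = (C_beta - C0) / (C_beta - C_alpha)
f_alpha = (43.0 - 24.9) / (43.0 - 3.1) = 0.453634
m_alpha = f_alpha * m_total = 0.453634 * 418 = 189.6 g


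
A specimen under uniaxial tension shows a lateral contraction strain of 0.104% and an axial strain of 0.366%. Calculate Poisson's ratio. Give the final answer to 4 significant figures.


nu = -epsilon_lat / epsilon_axial
Lateral strain is contraction (negative), so using magnitudes:
nu = 0.104 / 0.366
nu = 0.2842


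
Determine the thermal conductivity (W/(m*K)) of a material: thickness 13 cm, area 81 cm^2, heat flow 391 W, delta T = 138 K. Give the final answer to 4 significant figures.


k = Q*L / (A*dT)
L = 0.13 m, A = 8.1e-03 m^2
k = 391 * 0.13 / (8.1e-03 * 138)
k = 45.47 W/(m*K)


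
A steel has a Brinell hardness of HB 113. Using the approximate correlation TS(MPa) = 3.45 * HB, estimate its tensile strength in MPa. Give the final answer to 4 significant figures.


TS (MPa) = 3.45 * HB
TS = 3.45 * 113
TS = 389.9 MPa


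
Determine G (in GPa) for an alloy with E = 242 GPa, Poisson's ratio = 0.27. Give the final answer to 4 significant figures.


G = E / (2*(1+nu))
G = 242 / (2*(1+0.27))
G = 95.28 GPa


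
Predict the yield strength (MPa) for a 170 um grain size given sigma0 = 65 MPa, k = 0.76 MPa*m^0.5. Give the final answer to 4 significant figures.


sigma_y = sigma0 + k / sqrt(d)
d = 170 um = 1.7e-04 m
sigma_y = 65 + 0.76 / sqrt(1.7e-04)
sigma_y = 123.3 MPa


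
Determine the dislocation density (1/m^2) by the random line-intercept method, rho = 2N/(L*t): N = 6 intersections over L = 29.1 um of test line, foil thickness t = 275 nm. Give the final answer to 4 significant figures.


rho = 2N / (L * t)
L = 29.1 um = 2.91e-05 m, t = 275 nm = 2.75e-07 m
rho = 2 * 6 / (2.91e-05 * 2.75e-07)
rho = 1.5e+12 1/m^2


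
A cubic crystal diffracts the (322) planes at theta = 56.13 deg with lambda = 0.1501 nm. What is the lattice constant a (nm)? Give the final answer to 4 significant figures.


d = lambda / (2*sin(theta))
d = 0.1501 / (2*sin(56.13 deg))
d = 0.0903886 nm
a = d * sqrt(h^2+k^2+l^2) = 0.0903886 * sqrt(17)
a = 0.3727 nm


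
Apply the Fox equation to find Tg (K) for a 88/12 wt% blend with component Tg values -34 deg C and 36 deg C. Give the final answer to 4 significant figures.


1/Tg = w1/Tg1 + w2/Tg2 (in Kelvin)
Tg1 = 239.15 K, Tg2 = 309.15 K
1/Tg = 0.88/239.15 + 0.12/309.15
Tg = 245.8 K


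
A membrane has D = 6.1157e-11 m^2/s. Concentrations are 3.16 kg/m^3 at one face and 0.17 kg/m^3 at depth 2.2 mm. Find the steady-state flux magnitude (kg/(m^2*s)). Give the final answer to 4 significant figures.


J = -D * (dC/dx) = D * (C1 - C2) / dx
J = 6.1157e-11 * (3.16 - 0.17) / 2.2e-03
J = 8.312e-08 kg/(m^2*s)


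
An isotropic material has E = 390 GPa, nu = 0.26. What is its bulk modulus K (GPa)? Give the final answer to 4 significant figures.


K = E / (3*(1-2*nu))
K = 390 / (3*(1-2*0.26))
K = 270.8 GPa


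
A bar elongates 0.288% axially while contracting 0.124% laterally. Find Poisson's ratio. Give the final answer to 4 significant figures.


nu = -epsilon_lat / epsilon_axial
Lateral strain is contraction (negative), so using magnitudes:
nu = 0.124 / 0.288
nu = 0.4306


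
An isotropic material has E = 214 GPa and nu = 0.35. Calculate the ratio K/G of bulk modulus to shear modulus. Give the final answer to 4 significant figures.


G = E / (2*(1+nu))
G = 214 / (2*(1+0.35)) = 79.2593 GPa
K = E / (3*(1-2*nu))
K = 214 / (3*(1-2*0.35)) = 237.778 GPa
K/G = 237.778 / 79.2593 = 3


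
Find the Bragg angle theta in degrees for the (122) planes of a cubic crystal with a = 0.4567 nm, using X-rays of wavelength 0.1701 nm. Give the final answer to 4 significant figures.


d = a / sqrt(h^2+k^2+l^2)
d = 0.4567 / sqrt(9) = 0.152233 nm
lambda = 2*d*sin(theta)  =>  sin(theta) = lambda / (2*d)
sin(theta) = 0.1701 / (2 * 0.152233) = 0.558682
theta = 33.96 deg


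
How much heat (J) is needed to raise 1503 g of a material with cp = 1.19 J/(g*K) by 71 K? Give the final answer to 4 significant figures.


Q = m * cp * dT
Q = 1503 * 1.19 * 71
Q = 127000 J


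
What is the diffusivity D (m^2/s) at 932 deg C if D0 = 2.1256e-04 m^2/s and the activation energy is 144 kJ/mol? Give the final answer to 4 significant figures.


D = D0 * exp(-Qd / (R*T))
T = 1205.15 K
D = 2.1256e-04 * exp(-144e3 / (8.314 * 1205.15))
D = 1.219e-10 m^2/s


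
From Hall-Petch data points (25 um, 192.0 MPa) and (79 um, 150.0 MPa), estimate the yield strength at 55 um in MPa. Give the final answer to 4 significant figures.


sigma_y = sigma0 + k / sqrt(d)
1/sqrt(d1) = 1/sqrt(2.5e-05) = 200;  1/sqrt(d2) = 112.509
k = (sigma1 - sigma2) / (1/sqrt(d1) - 1/sqrt(d2)) = (192.0 - 150.0) / (200 - 112.509) = 0.480048 MPa*m^0.5
sigma0 = sigma1 - k/sqrt(d1) = 192.0 - 0.480048*200 = 95.9904 MPa
sigma_y(d3) = 95.9904 + 0.480048 / sqrt(5.5e-05) = 160.7 MPa


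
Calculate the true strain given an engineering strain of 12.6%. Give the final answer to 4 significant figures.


epsilon_true = ln(1 + epsilon_eng)
epsilon_true = ln(1 + 0.126)
epsilon_true = 0.1187


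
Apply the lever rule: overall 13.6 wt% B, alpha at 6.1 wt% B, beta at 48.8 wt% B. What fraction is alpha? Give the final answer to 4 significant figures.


f_alpha = (C_beta - C0) / (C_beta - C_alpha)
f_alpha = (48.8 - 13.6) / (48.8 - 6.1)
f_alpha = 0.8244


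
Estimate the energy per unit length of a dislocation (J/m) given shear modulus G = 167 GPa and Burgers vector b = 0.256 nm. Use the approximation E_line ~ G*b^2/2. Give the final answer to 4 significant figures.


E = G*b^2/2
b = 0.256 nm = 2.56e-10 m
G = 167 GPa = 1.67e+11 Pa
E = 0.5 * 1.67e+11 * (2.56e-10)^2
E = 5.472e-09 J/m


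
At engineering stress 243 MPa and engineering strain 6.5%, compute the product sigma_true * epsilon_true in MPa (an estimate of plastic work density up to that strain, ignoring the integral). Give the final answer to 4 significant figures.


sigma_true = sigma_eng * (1 + epsilon_eng)
sigma_true = 243 * (1 + 0.065) = 258.795 MPa
epsilon_true = ln(1 + epsilon_eng)
epsilon_true = ln(1 + 0.065) = 0.0629748
sigma_true * epsilon_true = 258.795 * 0.0629748 = 16.3 MPa


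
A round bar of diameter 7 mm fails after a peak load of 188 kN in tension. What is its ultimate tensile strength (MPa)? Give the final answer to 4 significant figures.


A0 = pi*(d/2)^2 = pi*(7/2)^2 = 38.4845 mm^2
UTS = F_max / A0 = 188*1000 / 38.4845
UTS = 4885 MPa


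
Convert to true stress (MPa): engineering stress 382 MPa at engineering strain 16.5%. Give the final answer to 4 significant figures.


sigma_true = sigma_eng * (1 + epsilon_eng)
sigma_true = 382 * (1 + 0.165)
sigma_true = 445 MPa


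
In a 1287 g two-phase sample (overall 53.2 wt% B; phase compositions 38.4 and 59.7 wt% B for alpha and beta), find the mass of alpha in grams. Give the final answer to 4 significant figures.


f_alpha = (C_beta - C0) / (C_beta - C_alpha)
f_alpha = (59.7 - 53.2) / (59.7 - 38.4) = 0.305164
m_alpha = f_alpha * m_total = 0.305164 * 1287 = 392.7 g


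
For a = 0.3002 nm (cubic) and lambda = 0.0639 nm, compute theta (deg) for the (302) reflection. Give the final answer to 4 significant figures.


d = a / sqrt(h^2+k^2+l^2)
d = 0.3002 / sqrt(13) = 0.0832605 nm
lambda = 2*d*sin(theta)  =>  sin(theta) = lambda / (2*d)
sin(theta) = 0.0639 / (2 * 0.0832605) = 0.383735
theta = 22.57 deg


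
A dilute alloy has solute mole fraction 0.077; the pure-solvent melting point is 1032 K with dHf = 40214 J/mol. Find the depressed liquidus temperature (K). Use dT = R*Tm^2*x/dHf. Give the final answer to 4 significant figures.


dT = R*Tm^2*x / dHf
dT = 8.314 * 1032^2 * 0.077 / 40214
dT = 16.9544 K
T_new = 1032 - 16.9544 = 1015 K


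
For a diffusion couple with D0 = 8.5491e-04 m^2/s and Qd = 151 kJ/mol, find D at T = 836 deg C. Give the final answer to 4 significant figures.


D = D0 * exp(-Qd / (R*T))
T = 1109.15 K
D = 8.5491e-04 * exp(-151e3 / (8.314 * 1109.15))
D = 6.613e-11 m^2/s


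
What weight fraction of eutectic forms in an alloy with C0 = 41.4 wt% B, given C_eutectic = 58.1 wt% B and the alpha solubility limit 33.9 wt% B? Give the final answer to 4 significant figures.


f_primary = (C_e - C0) / (C_e - C_alpha_max)
f_primary = (58.1 - 41.4) / (58.1 - 33.9)
f_primary = 0.690083
f_eutectic = 1 - 0.690083 = 0.3099


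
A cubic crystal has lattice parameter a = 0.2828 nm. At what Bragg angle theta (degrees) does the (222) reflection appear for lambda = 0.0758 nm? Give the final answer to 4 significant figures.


d = a / sqrt(h^2+k^2+l^2)
d = 0.2828 / sqrt(12) = 0.0816373 nm
lambda = 2*d*sin(theta)  =>  sin(theta) = lambda / (2*d)
sin(theta) = 0.0758 / (2 * 0.0816373) = 0.464248
theta = 27.66 deg


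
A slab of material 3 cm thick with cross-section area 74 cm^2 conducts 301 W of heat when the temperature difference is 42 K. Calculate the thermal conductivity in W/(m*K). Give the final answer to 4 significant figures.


k = Q*L / (A*dT)
L = 0.03 m, A = 7.4e-03 m^2
k = 301 * 0.03 / (7.4e-03 * 42)
k = 29.05 W/(m*K)


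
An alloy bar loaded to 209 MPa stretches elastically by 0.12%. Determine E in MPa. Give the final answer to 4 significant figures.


E = sigma / epsilon
epsilon = 0.12% = 1.2e-03
E = 209 / 1.2e-03
E = 174200 MPa


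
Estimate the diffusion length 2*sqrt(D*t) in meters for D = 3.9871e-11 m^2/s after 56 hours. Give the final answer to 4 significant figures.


t = 56 hr = 201600 s
Diffusion length = 2*sqrt(D*t)
= 2*sqrt(3.9871e-11 * 201600)
= 5.67e-03 m


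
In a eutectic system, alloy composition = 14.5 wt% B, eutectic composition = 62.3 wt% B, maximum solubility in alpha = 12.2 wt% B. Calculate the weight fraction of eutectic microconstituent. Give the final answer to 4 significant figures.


f_primary = (C_e - C0) / (C_e - C_alpha_max)
f_primary = (62.3 - 14.5) / (62.3 - 12.2)
f_primary = 0.954092
f_eutectic = 1 - 0.954092 = 0.04591


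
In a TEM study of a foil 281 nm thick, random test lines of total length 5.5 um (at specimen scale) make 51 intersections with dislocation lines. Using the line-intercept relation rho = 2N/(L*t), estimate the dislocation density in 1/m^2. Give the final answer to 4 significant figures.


rho = 2N / (L * t)
L = 5.5 um = 5.5e-06 m, t = 281 nm = 2.81e-07 m
rho = 2 * 51 / (5.5e-06 * 2.81e-07)
rho = 6.6e+13 1/m^2


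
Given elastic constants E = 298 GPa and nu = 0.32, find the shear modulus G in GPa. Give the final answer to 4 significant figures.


G = E / (2*(1+nu))
G = 298 / (2*(1+0.32))
G = 112.9 GPa


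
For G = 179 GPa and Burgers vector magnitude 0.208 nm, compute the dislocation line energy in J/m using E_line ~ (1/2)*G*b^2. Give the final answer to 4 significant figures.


E = G*b^2/2
b = 0.208 nm = 2.08e-10 m
G = 179 GPa = 1.79e+11 Pa
E = 0.5 * 1.79e+11 * (2.08e-10)^2
E = 3.872e-09 J/m


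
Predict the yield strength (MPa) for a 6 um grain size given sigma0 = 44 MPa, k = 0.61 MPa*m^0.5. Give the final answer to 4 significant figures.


sigma_y = sigma0 + k / sqrt(d)
d = 6 um = 6e-06 m
sigma_y = 44 + 0.61 / sqrt(6e-06)
sigma_y = 293 MPa


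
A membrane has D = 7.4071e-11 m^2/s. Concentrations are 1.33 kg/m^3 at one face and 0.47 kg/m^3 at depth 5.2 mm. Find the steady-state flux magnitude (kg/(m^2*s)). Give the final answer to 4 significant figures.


J = -D * (dC/dx) = D * (C1 - C2) / dx
J = 7.4071e-11 * (1.33 - 0.47) / 5.2e-03
J = 1.225e-08 kg/(m^2*s)


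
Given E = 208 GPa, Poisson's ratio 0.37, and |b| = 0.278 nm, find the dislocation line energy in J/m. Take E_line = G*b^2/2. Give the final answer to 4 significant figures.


Step 1: G = E / (2*(1+nu))
G = 208 / (2*(1+0.37)) = 75.9124 GPa = 7.59124e+10 Pa
Step 2: E_line = G*b^2/2
b = 0.278 nm = 2.78e-10 m
E_line = 0.5 * 7.59124e+10 * (2.78e-10)^2 = 2.933e-09 J/m


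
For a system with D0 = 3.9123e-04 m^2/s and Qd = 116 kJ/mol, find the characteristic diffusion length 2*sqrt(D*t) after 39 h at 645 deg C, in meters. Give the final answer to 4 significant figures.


Step 1: D = D0 * exp(-Qd/(R*T))
T = 918.15 K
D = 3.9123e-04 * exp(-116e3 / (8.314 * 918.15)) = 9.83595e-11 m^2/s
Step 2: L = 2*sqrt(D*t)
t = 39 h = 140400 s
L = 2*sqrt(9.83595e-11 * 140400) = 7.432e-03 m


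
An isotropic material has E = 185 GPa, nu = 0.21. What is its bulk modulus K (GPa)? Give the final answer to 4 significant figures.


K = E / (3*(1-2*nu))
K = 185 / (3*(1-2*0.21))
K = 106.3 GPa


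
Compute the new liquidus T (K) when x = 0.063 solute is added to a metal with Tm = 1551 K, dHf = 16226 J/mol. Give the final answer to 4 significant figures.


dT = R*Tm^2*x / dHf
dT = 8.314 * 1551^2 * 0.063 / 16226
dT = 77.6538 K
T_new = 1551 - 77.6538 = 1473 K


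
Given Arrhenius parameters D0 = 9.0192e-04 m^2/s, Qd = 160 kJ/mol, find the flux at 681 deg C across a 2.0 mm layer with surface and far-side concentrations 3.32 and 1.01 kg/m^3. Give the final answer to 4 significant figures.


Step 1: D = D0 * exp(-Qd/(R*T))
T = 681 + 273.15 = 954.15 K
D = 9.0192e-04 * exp(-160e3 / (8.314 * 954.15)) = 1.56929e-12 m^2/s
Step 2: J = D * (C1 - C2) / dx
J = 1.56929e-12 * (3.32 - 1.01) / 2e-03
J = 1.813e-09 kg/(m^2*s)


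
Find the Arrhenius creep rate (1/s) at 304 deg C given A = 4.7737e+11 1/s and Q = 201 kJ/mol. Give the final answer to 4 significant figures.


rate = A * exp(-Q / (R*T))
T = 304 + 273.15 = 577.15 K
rate = 4.7737e+11 * exp(-201e3 / (8.314 * 577.15))
rate = 3.068e-07 1/s


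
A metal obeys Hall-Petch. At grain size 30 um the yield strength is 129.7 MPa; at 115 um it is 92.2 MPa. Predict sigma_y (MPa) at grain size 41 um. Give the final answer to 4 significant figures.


sigma_y = sigma0 + k / sqrt(d)
1/sqrt(d1) = 1/sqrt(3e-05) = 182.574;  1/sqrt(d2) = 93.2505
k = (sigma1 - sigma2) / (1/sqrt(d1) - 1/sqrt(d2)) = (129.7 - 92.2) / (182.574 - 93.2505) = 0.419821 MPa*m^0.5
sigma0 = sigma1 - k/sqrt(d1) = 129.7 - 0.419821*182.574 = 53.0515 MPa
sigma_y(d3) = 53.0515 + 0.419821 / sqrt(4.1e-05) = 118.6 MPa


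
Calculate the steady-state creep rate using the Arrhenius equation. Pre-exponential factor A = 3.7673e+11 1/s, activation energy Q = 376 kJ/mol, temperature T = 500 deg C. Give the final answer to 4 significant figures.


rate = A * exp(-Q / (R*T))
T = 500 + 273.15 = 773.15 K
rate = 3.7673e+11 * exp(-376e3 / (8.314 * 773.15))
rate = 1.487e-14 1/s


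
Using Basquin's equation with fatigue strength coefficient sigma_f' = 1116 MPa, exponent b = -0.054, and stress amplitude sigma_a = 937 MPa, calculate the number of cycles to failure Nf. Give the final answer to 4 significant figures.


sigma_a = sigma_f' * (2*Nf)^b
2*Nf = (sigma_a / sigma_f')^(1/b)
2*Nf = (937 / 1116)^(1/-0.054)
2*Nf = 25.469
Nf = 12.73 cycles


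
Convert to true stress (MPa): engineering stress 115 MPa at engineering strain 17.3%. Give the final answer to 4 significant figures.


sigma_true = sigma_eng * (1 + epsilon_eng)
sigma_true = 115 * (1 + 0.173)
sigma_true = 134.9 MPa


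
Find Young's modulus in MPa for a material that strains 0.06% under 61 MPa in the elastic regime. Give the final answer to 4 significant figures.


E = sigma / epsilon
epsilon = 0.06% = 6e-04
E = 61 / 6e-04
E = 101700 MPa


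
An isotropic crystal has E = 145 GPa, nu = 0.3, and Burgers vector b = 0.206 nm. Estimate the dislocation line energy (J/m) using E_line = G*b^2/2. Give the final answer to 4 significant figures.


Step 1: G = E / (2*(1+nu))
G = 145 / (2*(1+0.3)) = 55.7692 GPa = 5.57692e+10 Pa
Step 2: E_line = G*b^2/2
b = 0.206 nm = 2.06e-10 m
E_line = 0.5 * 5.57692e+10 * (2.06e-10)^2 = 1.183e-09 J/m


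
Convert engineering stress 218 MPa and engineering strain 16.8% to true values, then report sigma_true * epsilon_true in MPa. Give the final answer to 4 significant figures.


sigma_true = sigma_eng * (1 + epsilon_eng)
sigma_true = 218 * (1 + 0.168) = 254.624 MPa
epsilon_true = ln(1 + epsilon_eng)
epsilon_true = ln(1 + 0.168) = 0.155293
sigma_true * epsilon_true = 254.624 * 0.155293 = 39.54 MPa


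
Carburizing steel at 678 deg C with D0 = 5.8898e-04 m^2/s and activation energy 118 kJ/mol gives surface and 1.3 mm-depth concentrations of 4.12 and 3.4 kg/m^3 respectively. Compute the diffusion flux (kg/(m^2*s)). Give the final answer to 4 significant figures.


Step 1: D = D0 * exp(-Qd/(R*T))
T = 678 + 273.15 = 951.15 K
D = 5.8898e-04 * exp(-118e3 / (8.314 * 951.15)) = 1.94813e-10 m^2/s
Step 2: J = D * (C1 - C2) / dx
J = 1.94813e-10 * (4.12 - 3.4) / 1.3e-03
J = 1.079e-07 kg/(m^2*s)


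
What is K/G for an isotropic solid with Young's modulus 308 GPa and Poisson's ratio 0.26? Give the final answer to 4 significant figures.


G = E / (2*(1+nu))
G = 308 / (2*(1+0.26)) = 122.222 GPa
K = E / (3*(1-2*nu))
K = 308 / (3*(1-2*0.26)) = 213.889 GPa
K/G = 213.889 / 122.222 = 1.75
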